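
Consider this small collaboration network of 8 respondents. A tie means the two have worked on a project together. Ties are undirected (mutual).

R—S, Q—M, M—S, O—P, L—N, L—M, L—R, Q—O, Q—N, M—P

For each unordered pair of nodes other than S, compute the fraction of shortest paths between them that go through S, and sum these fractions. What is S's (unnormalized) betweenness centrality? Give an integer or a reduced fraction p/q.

26/15

Pairs whose geodesics pass through S — Q–R: 1/3; O–R: 2/5; P–R: 1/2; M–R: 1/2.
All other pairs contribute 0.
Summing the contributions gives betweenness(S) = 26/15.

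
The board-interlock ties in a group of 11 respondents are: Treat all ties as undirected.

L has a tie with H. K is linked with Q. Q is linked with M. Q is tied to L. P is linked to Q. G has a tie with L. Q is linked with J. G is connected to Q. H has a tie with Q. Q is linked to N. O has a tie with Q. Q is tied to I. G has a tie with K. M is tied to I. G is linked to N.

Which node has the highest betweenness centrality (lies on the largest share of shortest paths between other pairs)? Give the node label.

Q

Unnormalized betweenness of each node: G:3/2, H:0, I:0, J:0, K:0, L:1/2, M:0, N:0, O:0, P:0, Q:38.
Q has the largest value, 38, making it the main broker — the node through which the most shortest paths run.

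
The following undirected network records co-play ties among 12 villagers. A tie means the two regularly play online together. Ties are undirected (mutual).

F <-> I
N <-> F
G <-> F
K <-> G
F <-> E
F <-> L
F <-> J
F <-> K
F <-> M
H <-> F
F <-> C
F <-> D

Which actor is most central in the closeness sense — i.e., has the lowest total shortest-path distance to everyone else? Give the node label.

F

Farness (sum of distances to all others) for each node — C:21, D:21, E:21, F:11, G:20, H:21, I:21, J:21, K:20, L:21, M:21, N:21.
The smallest farness is 11, for F, so F has the highest closeness.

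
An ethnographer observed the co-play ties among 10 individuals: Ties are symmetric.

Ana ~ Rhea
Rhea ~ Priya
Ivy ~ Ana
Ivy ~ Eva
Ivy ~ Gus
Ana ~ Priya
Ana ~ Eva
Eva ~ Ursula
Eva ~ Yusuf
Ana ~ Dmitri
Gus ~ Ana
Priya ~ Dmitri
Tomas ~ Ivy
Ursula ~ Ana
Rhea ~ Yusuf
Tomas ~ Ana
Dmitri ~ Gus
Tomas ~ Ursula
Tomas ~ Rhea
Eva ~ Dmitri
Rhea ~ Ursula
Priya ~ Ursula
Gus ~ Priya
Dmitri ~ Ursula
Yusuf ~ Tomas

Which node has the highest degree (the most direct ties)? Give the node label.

Ana

Degrees — Ana:8, Dmitri:5, Eva:5, Gus:4, Ivy:4, Priya:5, Rhea:5, Tomas:5, Ursula:6, Yusuf:3.
The maximum is 8, attained only by Ana.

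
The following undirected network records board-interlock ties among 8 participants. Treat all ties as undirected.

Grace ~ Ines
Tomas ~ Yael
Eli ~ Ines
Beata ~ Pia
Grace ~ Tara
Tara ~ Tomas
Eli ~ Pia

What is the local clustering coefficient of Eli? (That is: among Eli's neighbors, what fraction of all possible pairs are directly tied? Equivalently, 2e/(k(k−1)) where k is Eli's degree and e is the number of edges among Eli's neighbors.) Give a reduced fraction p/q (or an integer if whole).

Eli's neighbors: Ines and Pia (k = 2).
Possible neighbor pairs: C(2,2) = 1. Edges among them: none → e = 0.
Clustering(Eli) = 0/1.

0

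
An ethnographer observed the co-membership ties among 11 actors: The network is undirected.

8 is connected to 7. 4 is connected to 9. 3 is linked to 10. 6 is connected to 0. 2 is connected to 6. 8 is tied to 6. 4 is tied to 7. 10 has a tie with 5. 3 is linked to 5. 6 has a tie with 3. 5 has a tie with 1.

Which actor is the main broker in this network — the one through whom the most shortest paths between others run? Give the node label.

6

Unnormalized betweenness of each node: 0:0, 1:0, 2:0, 3:21, 4:9, 5:9, 6:33, 7:16, 8:21, 9:0, 10:0.
6 has the largest value, 33, making it the main broker — the node through which the most shortest paths run.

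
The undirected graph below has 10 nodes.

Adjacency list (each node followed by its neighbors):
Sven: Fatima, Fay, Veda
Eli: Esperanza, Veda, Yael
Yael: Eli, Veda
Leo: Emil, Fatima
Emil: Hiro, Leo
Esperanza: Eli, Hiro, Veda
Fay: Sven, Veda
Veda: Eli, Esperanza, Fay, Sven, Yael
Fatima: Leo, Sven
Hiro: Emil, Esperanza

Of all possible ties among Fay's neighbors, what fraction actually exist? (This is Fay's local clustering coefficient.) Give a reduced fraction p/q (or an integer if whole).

Fay's neighbors: Sven and Veda (k = 2).
Possible neighbor pairs: C(2,2) = 1. Edges among them: Sven–Veda → e = 1.
Clustering(Fay) = 1/1.

1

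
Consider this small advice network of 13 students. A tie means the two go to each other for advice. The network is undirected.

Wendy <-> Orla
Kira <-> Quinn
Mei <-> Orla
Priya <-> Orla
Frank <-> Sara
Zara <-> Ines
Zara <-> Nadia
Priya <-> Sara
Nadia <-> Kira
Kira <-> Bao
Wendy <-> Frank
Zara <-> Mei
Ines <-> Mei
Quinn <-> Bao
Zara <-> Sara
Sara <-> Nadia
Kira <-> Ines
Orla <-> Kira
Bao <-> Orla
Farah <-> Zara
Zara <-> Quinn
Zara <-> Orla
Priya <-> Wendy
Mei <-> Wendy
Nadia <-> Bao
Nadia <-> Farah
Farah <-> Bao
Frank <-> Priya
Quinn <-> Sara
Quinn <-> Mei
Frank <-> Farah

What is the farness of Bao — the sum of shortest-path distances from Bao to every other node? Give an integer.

19

Distances from Bao: Farah:1, Frank:2, Ines:2, Kira:1, Mei:2, Nadia:1, Orla:1, Priya:2, Quinn:1, Sara:2, Wendy:2, Zara:2.
Sum = 1 + 2 + 2 + 1 + 2 + 1 + 1 + 2 + 1 + 2 + 2 + 2 = 19.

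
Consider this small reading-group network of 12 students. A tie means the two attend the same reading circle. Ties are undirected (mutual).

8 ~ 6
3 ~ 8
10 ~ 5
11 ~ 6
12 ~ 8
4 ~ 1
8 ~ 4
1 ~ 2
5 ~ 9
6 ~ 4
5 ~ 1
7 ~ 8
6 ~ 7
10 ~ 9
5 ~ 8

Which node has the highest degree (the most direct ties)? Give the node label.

Degrees — 1:3, 2:1, 3:1, 4:3, 5:4, 6:4, 7:2, 8:6, 9:2, 10:2, 11:1, 12:1.
The maximum is 6, attained only by 8.

8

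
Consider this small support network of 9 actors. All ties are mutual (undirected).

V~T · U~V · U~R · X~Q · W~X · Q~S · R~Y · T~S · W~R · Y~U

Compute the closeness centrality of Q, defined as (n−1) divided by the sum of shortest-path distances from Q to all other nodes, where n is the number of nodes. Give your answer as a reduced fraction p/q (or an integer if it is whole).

Distances from Q: R:3, S:1, T:2, U:4, V:3, W:2, X:1, Y:4. Sum = 20.
n = 9, so closeness = 8/20 = 2/5.

2/5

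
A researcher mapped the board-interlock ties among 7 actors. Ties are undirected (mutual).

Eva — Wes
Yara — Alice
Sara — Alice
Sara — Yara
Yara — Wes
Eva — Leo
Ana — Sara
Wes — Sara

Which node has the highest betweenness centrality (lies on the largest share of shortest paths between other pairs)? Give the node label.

Unnormalized betweenness of each node: Alice:0, Ana:0, Eva:5, Leo:0, Sara:13/2, Wes:8, Yara:3/2.
Wes has the largest value, 8, making it the main broker — the node through which the most shortest paths run.

Wes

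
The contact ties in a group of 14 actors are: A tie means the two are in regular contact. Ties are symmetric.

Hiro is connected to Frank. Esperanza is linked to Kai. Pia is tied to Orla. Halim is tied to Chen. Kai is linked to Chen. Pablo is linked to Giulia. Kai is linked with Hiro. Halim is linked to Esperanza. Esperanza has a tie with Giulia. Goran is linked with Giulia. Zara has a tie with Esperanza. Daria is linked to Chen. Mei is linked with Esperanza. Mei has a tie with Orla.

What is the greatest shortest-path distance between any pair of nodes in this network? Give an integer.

6

Eccentricity of each node (its greatest distance to any other): Chen:5, Daria:6, Esperanza:3, Frank:6, Giulia:4, Goran:5, Halim:4, Hiro:5, Kai:4, Mei:4, Orla:5, Pablo:5, Pia:6, Zara:4.
The maximum eccentricity is 6, realized for instance by the pair Frank–Pia via Frank – Hiro – Kai – Esperanza – Mei – Orla – Pia. So the diameter is 6.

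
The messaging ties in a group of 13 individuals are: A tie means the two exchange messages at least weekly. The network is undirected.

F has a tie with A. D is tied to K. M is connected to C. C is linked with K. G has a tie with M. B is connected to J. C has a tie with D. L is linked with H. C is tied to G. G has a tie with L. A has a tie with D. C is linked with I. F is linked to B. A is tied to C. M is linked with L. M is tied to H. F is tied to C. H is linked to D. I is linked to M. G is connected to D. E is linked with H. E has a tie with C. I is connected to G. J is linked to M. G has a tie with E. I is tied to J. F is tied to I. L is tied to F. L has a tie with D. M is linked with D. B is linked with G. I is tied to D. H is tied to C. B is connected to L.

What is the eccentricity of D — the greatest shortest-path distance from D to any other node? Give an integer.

Distances from D: A:1, B:2, C:1, E:2, F:2, G:1, H:1, I:1, J:2, K:1, L:1, M:1.
The largest is 2 (to J, E, F, and B), so the eccentricity of D is 2.

2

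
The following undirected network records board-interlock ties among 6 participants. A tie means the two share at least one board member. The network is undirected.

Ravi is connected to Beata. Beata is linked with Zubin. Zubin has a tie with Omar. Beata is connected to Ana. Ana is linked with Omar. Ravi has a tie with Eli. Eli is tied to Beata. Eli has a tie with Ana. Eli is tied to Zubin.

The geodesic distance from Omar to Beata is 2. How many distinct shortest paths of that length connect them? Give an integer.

The shortest distance is 2. The length-2 paths are: Omar–Zubin–Beata; Omar–Ana–Beata.
That gives 2 distinct shortest paths.

2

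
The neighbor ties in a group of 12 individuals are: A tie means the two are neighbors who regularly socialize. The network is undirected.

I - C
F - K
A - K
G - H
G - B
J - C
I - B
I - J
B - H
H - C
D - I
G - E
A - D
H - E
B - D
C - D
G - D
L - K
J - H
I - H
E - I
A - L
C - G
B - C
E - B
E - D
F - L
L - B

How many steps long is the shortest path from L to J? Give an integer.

3

One shortest route is L – B – I – J, which uses 3 edges, and at distance 2 from L we only reach {C, D, E, G, H, I}, which does not include J. So d(L,J) = 3.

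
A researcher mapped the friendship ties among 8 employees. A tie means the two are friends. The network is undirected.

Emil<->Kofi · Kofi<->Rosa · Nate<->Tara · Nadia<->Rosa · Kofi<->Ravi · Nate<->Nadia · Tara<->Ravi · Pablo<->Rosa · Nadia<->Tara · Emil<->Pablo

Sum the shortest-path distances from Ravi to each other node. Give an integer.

13

Distances from Ravi: Emil:2, Kofi:1, Nadia:2, Nate:2, Pablo:3, Rosa:2, Tara:1.
Sum = 2 + 1 + 2 + 2 + 3 + 2 + 1 = 13.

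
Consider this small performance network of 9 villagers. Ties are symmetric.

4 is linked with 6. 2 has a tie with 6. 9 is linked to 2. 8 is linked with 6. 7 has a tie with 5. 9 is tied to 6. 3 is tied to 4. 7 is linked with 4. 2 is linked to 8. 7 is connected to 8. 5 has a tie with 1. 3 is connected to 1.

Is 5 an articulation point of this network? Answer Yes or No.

Even without 5, every remaining node can still reach every other (the residual graph is connected), so 5 is not a cut vertex.

No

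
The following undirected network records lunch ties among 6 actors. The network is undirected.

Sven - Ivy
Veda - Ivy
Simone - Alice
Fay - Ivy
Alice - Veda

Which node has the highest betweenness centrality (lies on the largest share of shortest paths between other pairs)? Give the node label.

Ivy

Unnormalized betweenness of each node: Alice:4, Fay:0, Ivy:7, Simone:0, Sven:0, Veda:6.
Ivy has the largest value, 7, making it the main broker — the node through which the most shortest paths run.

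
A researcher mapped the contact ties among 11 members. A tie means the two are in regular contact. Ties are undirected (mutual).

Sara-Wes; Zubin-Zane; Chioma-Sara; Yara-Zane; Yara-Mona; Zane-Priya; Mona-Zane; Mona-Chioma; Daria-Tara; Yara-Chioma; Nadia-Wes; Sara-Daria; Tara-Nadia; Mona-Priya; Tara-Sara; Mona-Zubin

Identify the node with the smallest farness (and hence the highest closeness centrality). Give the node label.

Chioma

Farness (sum of distances to all others) for each node — Chioma:18, Daria:26, Mona:20, Nadia:32, Priya:28, Sara:19, Tara:25, Wes:26, Yara:22, Zane:26, Zubin:28.
The smallest farness is 18, for Chioma, so Chioma has the highest closeness.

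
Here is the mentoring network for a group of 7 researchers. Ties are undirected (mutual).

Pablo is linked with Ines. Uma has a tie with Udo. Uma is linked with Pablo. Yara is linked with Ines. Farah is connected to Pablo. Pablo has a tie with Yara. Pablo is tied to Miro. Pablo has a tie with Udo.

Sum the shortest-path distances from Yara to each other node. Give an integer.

Distances from Yara: Farah:2, Ines:1, Miro:2, Pablo:1, Udo:2, Uma:2.
Sum = 2 + 1 + 2 + 1 + 2 + 2 = 10.

10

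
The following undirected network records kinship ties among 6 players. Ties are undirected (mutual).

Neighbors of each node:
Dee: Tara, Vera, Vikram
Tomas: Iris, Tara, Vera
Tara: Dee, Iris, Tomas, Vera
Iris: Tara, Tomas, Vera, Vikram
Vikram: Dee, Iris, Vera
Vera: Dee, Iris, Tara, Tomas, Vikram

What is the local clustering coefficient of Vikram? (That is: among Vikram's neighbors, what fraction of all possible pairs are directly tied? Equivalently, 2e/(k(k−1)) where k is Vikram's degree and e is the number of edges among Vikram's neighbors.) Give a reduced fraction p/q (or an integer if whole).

Vikram's neighbors: Dee, Iris, and Vera (k = 3).
Possible neighbor pairs: C(3,2) = 3. Edges among them: Dee–Vera, Iris–Vera → e = 2.
Clustering(Vikram) = 2/3.

2/3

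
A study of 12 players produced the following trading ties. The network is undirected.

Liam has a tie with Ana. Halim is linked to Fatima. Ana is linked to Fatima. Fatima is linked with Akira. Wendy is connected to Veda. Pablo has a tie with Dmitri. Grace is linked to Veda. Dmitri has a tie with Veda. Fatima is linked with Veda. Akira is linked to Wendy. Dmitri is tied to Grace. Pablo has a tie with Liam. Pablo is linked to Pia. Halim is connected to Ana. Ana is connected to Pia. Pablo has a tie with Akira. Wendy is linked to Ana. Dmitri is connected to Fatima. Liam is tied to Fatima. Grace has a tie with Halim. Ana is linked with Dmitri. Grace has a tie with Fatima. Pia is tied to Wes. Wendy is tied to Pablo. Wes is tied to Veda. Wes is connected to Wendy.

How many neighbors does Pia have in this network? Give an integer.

Pia is directly tied to Ana, Pablo, and Wes. That is 3 neighbors, so the degree of Pia is 3.

3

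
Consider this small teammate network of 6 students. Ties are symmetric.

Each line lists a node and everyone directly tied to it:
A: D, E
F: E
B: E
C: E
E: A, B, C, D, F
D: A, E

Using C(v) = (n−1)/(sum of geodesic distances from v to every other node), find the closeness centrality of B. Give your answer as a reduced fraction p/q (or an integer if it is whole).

5/9

Distances from B: A:2, C:2, D:2, E:1, F:2. Sum = 9.
n = 6, so closeness = 5/9.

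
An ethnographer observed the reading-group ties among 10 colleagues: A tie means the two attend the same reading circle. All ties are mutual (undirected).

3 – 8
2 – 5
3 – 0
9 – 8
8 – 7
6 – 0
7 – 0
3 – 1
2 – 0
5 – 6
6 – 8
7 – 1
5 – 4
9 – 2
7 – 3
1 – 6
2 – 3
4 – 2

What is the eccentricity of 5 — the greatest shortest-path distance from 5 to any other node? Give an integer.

3

Distances from 5: 0:2, 1:2, 2:1, 3:2, 4:1, 6:1, 7:3, 8:2, 9:2.
The largest is 3 (to 7), so the eccentricity of 5 is 3.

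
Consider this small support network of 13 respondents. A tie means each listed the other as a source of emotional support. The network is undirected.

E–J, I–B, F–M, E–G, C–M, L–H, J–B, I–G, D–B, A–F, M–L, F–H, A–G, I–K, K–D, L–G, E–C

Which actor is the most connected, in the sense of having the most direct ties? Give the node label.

Degrees — A:2, B:3, C:2, D:2, E:3, F:3, G:4, H:2, I:3, J:2, K:2, L:3, M:3.
The maximum is 4, attained only by G.

G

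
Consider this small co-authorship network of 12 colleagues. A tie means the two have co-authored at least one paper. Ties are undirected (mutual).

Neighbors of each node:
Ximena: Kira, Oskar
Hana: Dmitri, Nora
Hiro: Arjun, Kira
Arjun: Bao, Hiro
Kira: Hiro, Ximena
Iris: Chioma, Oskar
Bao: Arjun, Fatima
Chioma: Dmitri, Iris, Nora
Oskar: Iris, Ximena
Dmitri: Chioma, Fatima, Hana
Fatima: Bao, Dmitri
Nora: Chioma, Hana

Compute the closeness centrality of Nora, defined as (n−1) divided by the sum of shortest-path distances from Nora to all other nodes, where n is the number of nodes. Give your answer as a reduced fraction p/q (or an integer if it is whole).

11/36

Distances from Nora: Arjun:5, Bao:4, Chioma:1, Dmitri:2, Fatima:3, Hana:1, Hiro:6, Iris:2, Kira:5, Oskar:3, Ximena:4. Sum = 36.
n = 12, so closeness = 11/36.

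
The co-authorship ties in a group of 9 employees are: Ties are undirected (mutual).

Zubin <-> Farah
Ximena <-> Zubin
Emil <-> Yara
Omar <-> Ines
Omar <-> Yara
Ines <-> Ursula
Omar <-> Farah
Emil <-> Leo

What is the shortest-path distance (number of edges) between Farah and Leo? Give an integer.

One shortest route is Farah – Omar – Yara – Emil – Leo, which uses 4 edges, and at distance 3 from Farah we only reach {Emil, Ursula}, which does not include Leo. So d(Farah,Leo) = 4.

4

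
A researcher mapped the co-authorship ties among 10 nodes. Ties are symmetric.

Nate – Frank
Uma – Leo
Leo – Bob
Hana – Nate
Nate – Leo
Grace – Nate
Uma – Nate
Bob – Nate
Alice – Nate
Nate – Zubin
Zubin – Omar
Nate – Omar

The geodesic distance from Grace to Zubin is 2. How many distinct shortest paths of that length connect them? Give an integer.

1

The shortest distance is 2, and the only length-2 path is Grace–Nate–Zubin. So there is exactly 1 shortest path.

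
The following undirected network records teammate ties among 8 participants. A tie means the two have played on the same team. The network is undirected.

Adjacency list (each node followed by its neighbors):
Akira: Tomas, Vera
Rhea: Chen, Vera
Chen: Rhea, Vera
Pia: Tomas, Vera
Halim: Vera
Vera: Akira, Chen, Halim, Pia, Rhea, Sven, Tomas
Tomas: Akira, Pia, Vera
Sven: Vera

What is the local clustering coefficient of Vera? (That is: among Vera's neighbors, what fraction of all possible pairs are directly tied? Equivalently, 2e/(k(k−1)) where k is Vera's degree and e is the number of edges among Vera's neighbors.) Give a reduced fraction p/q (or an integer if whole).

Vera's neighbors: Akira, Chen, Halim, Pia, Rhea, Sven, and Tomas (k = 7).
Possible neighbor pairs: C(7,2) = 21. Edges among them: Akira–Tomas, Chen–Rhea, Pia–Tomas → e = 3.
Clustering(Vera) = 3/21 = 1/7.

1/7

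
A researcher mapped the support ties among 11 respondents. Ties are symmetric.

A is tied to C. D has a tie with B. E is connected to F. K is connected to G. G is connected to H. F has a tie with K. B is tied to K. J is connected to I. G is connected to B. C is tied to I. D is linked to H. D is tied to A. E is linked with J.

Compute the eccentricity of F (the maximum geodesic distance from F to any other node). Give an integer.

4

Distances from F: A:4, B:2, C:4, D:3, E:1, G:2, H:3, I:3, J:2, K:1.
The largest is 4 (to A and C), so the eccentricity of F is 4.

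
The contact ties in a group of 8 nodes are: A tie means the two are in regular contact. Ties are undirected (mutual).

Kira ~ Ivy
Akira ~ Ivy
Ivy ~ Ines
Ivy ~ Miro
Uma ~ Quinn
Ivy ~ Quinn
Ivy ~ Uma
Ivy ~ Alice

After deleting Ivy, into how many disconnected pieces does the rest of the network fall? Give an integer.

Without Ivy, the remaining ties split the others into: {Quinn, Uma}; {Ines}; {Miro}; {Alice}; {Akira}; {Kira}.
That's 6 separate components.

6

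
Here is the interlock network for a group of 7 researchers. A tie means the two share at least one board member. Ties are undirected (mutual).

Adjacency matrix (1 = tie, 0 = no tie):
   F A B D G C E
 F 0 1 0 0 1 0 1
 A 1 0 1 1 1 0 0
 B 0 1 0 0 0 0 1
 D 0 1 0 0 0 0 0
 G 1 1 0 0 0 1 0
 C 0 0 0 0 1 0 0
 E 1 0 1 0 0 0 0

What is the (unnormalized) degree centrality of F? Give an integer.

3

F is directly tied to A, E, and G. That is 3 neighbors, so the degree of F is 3.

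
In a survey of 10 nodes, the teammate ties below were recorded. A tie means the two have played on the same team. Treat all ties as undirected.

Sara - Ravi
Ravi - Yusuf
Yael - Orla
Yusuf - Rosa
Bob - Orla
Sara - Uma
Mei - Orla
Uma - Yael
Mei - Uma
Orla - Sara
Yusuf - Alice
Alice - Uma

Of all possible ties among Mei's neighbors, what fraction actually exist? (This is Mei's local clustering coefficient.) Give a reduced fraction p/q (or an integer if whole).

Mei's neighbors: Orla and Uma (k = 2).
Possible neighbor pairs: C(2,2) = 1. Edges among them: none → e = 0.
Clustering(Mei) = 0/1.

0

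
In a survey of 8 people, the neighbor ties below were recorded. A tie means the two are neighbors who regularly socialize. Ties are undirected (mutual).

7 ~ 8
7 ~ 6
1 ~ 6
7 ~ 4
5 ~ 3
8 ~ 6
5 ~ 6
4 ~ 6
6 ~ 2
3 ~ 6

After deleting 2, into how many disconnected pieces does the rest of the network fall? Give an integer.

2's neighbors (6) remain reachable from one another through other ties, so the rest of the network stays in one piece.

1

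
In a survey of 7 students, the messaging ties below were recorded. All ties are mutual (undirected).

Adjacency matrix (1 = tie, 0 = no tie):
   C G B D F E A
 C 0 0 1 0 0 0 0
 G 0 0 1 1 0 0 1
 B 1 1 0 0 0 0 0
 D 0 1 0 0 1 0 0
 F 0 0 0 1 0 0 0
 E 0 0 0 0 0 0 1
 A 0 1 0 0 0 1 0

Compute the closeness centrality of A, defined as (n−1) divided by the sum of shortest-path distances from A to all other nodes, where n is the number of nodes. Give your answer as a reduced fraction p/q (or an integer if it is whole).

1/2

Distances from A: B:2, C:3, D:2, E:1, F:3, G:1. Sum = 12.
n = 7, so closeness = 6/12 = 1/2.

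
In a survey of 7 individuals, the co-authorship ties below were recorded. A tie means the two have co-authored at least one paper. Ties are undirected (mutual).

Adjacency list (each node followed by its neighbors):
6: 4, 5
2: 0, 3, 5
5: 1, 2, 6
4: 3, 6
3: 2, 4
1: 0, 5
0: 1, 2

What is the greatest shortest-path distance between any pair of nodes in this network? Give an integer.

3

Eccentricity of each node (its greatest distance to any other): 0:3, 1:3, 2:2, 3:3, 4:3, 5:2, 6:3.
The maximum eccentricity is 3, realized for instance by the pair 1–4 via 1 – 5 – 6 – 4. So the diameter is 3.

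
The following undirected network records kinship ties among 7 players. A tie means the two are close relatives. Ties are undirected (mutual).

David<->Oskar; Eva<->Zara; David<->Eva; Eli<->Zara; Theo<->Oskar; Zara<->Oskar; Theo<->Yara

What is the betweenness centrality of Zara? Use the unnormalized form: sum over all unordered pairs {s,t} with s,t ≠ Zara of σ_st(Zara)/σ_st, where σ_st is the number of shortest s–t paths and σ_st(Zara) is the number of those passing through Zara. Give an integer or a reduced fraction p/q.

Pairs whose geodesics pass through Zara — Oskar–Eli: 1; Oskar–Eva: 1/2; Eli–Yara: 1; Eli–David: 2/2; Eli–Eva: 1; Eli–Theo: 1; Yara–Eva: 1/2; Eva–Theo: 1/2.
All other pairs contribute 0.
Summing the contributions gives betweenness(Zara) = 13/2.

13/2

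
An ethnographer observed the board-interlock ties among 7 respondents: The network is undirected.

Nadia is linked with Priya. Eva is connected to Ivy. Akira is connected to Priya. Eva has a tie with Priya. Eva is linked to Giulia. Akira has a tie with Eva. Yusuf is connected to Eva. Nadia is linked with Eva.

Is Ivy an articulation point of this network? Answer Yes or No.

No

Even without Ivy, every remaining node can still reach every other (the residual graph is connected), so Ivy is not a cut vertex.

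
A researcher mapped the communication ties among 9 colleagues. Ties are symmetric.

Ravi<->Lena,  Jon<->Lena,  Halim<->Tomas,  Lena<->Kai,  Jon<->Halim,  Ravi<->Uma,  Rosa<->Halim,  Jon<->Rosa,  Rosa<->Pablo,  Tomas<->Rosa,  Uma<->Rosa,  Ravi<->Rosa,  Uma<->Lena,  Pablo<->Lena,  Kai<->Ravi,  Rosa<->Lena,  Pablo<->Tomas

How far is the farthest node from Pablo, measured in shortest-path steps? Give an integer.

2

Distances from Pablo: Halim:2, Jon:2, Kai:2, Lena:1, Ravi:2, Rosa:1, Tomas:1, Uma:2.
The largest is 2 (to Jon, Halim, Ravi, Uma, and Kai), so the eccentricity of Pablo is 2.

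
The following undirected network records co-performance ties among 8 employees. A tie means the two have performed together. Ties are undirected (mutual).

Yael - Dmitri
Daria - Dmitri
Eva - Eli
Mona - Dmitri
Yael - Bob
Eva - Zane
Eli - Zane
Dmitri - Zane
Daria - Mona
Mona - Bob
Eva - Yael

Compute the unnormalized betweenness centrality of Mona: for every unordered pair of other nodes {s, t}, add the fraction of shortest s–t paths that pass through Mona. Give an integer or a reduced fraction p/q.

Pairs whose geodesics pass through Mona — Zane–Bob: 1/3; Dmitri–Bob: 1/2; Daria–Bob: 1.
All other pairs contribute 0.
Summing the contributions gives betweenness(Mona) = 11/6.

11/6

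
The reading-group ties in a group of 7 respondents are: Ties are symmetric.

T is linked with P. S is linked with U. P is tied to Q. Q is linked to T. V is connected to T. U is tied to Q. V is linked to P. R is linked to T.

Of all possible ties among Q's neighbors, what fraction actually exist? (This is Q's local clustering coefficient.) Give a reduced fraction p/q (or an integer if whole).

1/3

Q's neighbors: P, T, and U (k = 3).
Possible neighbor pairs: C(3,2) = 3. Edges among them: P–T → e = 1.
Clustering(Q) = 1/3.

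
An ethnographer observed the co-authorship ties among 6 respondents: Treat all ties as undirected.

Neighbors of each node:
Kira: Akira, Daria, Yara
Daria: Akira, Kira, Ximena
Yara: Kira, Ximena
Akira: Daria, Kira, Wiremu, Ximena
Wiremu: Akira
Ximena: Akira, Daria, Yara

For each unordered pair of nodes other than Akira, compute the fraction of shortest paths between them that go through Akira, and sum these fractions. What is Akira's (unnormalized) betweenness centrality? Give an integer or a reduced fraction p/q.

13/3

Pairs whose geodesics pass through Akira — Daria–Wiremu: 1; Kira–Wiremu: 1; Kira–Ximena: 1/3; Yara–Wiremu: 2/2; Wiremu–Ximena: 1.
All other pairs contribute 0.
Summing the contributions gives betweenness(Akira) = 13/3.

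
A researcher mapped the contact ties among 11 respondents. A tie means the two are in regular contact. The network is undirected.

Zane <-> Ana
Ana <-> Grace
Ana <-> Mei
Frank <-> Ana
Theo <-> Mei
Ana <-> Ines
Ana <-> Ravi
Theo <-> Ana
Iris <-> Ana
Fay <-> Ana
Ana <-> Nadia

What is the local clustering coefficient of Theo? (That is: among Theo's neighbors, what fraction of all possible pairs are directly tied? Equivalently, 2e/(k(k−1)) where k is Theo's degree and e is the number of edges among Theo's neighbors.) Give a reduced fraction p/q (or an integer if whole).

Theo's neighbors: Ana and Mei (k = 2).
Possible neighbor pairs: C(2,2) = 1. Edges among them: Ana–Mei → e = 1.
Clustering(Theo) = 1/1.

1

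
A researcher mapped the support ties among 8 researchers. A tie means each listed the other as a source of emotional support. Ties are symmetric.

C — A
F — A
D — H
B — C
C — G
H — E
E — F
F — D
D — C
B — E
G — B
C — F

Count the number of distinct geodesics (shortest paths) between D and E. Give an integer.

The shortest distance is 2. The length-2 paths are: D–F–E; D–H–E.
That gives 2 distinct shortest paths.

2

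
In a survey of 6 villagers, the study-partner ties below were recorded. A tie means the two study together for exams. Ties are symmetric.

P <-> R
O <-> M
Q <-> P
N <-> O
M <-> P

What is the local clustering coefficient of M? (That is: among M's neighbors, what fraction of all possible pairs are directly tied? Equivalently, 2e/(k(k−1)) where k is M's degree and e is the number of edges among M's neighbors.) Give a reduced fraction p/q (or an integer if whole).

M's neighbors: O and P (k = 2).
Possible neighbor pairs: C(2,2) = 1. Edges among them: none → e = 0.
Clustering(M) = 0/1.

0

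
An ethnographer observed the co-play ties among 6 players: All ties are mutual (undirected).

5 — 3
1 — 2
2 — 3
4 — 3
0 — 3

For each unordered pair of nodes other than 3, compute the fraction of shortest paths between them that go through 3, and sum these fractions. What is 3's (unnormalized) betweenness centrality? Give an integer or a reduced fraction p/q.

Pairs whose geodesics pass through 3 — 4–5: 1; 4–0: 1; 4–2: 1; 4–1: 1; 5–0: 1; 5–2: 1; 5–1: 1; 0–2: 1; 0–1: 1.
All other pairs contribute 0.
Summing the contributions gives betweenness(3) = 9.

9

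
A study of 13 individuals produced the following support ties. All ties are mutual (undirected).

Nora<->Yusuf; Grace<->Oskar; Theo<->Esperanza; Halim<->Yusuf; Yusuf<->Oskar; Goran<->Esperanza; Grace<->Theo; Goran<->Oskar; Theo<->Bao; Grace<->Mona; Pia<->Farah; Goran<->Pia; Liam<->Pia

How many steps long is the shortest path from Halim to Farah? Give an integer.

5

One shortest route is Halim – Yusuf – Oskar – Goran – Pia – Farah, which uses 5 edges, and at distance 4 from Halim we only reach {Esperanza, Mona, Pia, Theo}, which does not include Farah. So d(Halim,Farah) = 5.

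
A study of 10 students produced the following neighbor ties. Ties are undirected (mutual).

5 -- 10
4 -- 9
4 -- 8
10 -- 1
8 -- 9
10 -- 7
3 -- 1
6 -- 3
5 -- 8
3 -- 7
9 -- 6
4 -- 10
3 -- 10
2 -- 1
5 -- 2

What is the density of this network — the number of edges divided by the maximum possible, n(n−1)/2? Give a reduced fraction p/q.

There are 15 edges and 10 nodes, so the maximum possible is C(10,2) = 45.
Density = 15/45 = 1/3.

1/3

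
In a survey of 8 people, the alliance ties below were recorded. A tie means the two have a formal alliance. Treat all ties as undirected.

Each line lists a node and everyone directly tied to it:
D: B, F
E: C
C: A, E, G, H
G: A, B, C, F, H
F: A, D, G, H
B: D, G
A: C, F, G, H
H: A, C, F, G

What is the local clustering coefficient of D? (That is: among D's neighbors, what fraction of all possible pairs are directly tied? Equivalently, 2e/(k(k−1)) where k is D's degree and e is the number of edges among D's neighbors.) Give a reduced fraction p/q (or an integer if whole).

0

D's neighbors: B and F (k = 2).
Possible neighbor pairs: C(2,2) = 1. Edges among them: none → e = 0.
Clustering(D) = 0/1.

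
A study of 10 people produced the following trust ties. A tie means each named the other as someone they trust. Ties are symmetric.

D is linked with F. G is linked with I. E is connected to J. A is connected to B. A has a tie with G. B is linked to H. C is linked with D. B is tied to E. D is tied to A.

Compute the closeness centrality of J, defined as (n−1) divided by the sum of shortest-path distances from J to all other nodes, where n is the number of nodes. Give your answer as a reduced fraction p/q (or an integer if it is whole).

9/32

Distances from J: A:3, B:2, C:5, D:4, E:1, F:5, G:4, H:3, I:5. Sum = 32.
n = 10, so closeness = 9/32.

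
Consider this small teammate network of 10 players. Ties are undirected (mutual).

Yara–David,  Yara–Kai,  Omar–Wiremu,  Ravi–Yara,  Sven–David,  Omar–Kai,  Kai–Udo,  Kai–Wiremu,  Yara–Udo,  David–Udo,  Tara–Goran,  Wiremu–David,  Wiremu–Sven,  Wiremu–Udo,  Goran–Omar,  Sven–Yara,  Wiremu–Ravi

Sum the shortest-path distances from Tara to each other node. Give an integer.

Distances from Tara: David:4, Goran:1, Kai:3, Omar:2, Ravi:4, Sven:4, Udo:4, Wiremu:3, Yara:4.
Sum = 4 + 1 + 3 + 2 + 4 + 4 + 4 + 3 + 4 = 29.

29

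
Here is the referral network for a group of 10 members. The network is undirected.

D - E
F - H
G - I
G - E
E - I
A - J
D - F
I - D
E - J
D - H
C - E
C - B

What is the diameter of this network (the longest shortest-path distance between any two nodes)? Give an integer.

4

Eccentricity of each node (its greatest distance to any other): A:4, B:4, C:3, D:3, E:2, F:4, G:3, H:4, I:3, J:3.
The maximum eccentricity is 4, realized for instance by the pair A–B via A – J – E – C – B. So the diameter is 4.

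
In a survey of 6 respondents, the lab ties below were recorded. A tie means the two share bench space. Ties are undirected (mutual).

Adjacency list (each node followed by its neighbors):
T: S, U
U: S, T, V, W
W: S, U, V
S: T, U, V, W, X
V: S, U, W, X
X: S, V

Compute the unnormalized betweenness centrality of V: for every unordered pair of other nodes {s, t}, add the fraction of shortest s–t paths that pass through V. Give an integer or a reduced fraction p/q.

1

Pairs whose geodesics pass through V — X–U: 1/2; X–W: 1/2.
All other pairs contribute 0.
Summing the contributions gives betweenness(V) = 1.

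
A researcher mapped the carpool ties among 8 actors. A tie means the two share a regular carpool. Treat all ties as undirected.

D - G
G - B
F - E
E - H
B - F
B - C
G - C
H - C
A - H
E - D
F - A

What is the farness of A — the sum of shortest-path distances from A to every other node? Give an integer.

14

Distances from A: B:2, C:2, D:3, E:2, F:1, G:3, H:1.
Sum = 2 + 2 + 3 + 2 + 1 + 3 + 1 = 14.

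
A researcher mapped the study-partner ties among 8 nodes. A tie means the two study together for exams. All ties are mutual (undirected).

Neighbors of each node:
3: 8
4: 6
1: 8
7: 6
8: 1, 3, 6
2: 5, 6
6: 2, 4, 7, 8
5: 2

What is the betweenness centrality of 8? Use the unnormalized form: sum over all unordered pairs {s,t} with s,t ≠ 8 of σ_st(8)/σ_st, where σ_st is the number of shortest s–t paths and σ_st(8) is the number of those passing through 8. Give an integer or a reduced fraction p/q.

Pairs whose geodesics pass through 8 — 6–3: 1; 6–1: 1; 3–5: 1; 3–2: 1; 3–4: 1; 3–1: 1; 3–7: 1; 5–1: 1; 2–1: 1; 4–1: 1; 1–7: 1.
All other pairs contribute 0.
Summing the contributions gives betweenness(8) = 11.

11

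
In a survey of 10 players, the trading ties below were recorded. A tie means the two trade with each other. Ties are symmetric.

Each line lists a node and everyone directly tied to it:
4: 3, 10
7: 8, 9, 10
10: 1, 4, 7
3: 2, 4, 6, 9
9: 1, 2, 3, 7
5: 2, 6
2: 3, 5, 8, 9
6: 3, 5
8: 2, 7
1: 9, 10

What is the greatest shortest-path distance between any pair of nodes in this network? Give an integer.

Eccentricity of each node (its greatest distance to any other): 1:3, 2:3, 3:2, 4:3, 5:4, 6:3, 7:3, 8:3, 9:2, 10:4.
The maximum eccentricity is 4, realized for instance by the pair 10–5 via 10 – 4 – 3 – 6 – 5. So the diameter is 4.

4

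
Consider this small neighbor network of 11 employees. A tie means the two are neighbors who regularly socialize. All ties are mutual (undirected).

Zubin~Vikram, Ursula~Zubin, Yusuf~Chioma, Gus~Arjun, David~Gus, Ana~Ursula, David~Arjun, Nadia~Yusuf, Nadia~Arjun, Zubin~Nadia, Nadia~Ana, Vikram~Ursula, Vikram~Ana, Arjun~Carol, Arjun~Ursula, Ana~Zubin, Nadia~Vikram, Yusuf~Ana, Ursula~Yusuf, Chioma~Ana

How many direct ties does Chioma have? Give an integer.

2

Chioma is directly tied to Ana and Yusuf. That is 2 neighbors, so the degree of Chioma is 2.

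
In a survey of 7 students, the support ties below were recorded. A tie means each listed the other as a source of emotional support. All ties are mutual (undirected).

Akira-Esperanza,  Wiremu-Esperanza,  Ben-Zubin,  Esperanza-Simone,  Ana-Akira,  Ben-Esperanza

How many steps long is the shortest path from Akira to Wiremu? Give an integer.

One shortest route is Akira – Esperanza – Wiremu, which uses 2 edges, and Akira and Wiremu are not directly tied, so nothing shorter exists. So d(Akira,Wiremu) = 2.

2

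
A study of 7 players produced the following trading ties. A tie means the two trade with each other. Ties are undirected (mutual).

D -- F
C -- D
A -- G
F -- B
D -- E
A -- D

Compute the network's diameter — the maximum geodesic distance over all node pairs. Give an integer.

4

Eccentricity of each node (its greatest distance to any other): A:3, B:4, C:3, D:2, E:3, F:3, G:4.
The maximum eccentricity is 4, realized for instance by the pair G–B via G – A – D – F – B. So the diameter is 4.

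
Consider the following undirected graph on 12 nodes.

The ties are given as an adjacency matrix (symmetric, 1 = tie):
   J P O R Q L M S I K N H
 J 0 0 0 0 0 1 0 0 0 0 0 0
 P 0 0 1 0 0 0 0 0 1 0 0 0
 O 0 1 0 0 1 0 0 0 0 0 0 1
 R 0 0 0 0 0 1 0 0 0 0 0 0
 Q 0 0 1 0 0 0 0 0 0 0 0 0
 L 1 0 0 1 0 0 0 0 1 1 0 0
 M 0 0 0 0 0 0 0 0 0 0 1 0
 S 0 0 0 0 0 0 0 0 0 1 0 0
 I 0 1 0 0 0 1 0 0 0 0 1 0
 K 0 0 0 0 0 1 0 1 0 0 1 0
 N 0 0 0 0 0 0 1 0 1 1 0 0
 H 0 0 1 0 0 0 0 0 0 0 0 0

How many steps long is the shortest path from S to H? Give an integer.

6

One shortest route is S – K – N – I – P – O – H, which uses 6 edges, and at distance 5 from S we only reach {O}, which does not include H. So d(S,H) = 6.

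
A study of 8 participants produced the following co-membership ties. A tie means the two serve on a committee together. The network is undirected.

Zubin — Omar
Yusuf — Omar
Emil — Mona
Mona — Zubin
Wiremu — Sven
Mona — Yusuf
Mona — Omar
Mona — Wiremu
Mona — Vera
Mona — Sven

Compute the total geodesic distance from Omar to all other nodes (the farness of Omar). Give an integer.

11

Distances from Omar: Emil:2, Mona:1, Sven:2, Vera:2, Wiremu:2, Yusuf:1, Zubin:1.
Sum = 2 + 1 + 2 + 2 + 2 + 1 + 1 = 11.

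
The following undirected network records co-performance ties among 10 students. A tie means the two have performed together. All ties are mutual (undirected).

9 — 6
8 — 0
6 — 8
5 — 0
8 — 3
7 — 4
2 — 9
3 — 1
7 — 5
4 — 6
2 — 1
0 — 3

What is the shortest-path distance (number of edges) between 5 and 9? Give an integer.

One shortest route is 5 – 0 – 8 – 6 – 9, which uses 4 edges, and at distance 3 from 5 we only reach {1, 6}, which does not include 9. So d(5,9) = 4.

4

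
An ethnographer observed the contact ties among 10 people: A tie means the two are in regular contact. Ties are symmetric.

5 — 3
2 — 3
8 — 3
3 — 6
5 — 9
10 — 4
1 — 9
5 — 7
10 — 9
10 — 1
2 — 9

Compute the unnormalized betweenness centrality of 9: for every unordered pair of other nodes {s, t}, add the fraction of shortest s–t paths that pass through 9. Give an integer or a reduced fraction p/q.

19

Pairs whose geodesics pass through 9 — 4–6: 2/2; 4–2: 1; 4–3: 2/2; 4–5: 1; 4–7: 1; 4–8: 2/2; 1–6: 2/2; 1–2: 1; 1–3: 2/2; 1–5: 1; 1–7: 1; 1–8: 2/2; 6–10: 2/2; 2–5: 1/2 … (+6 more pairs).
All other pairs contribute 0.
Summing the contributions gives betweenness(9) = 19.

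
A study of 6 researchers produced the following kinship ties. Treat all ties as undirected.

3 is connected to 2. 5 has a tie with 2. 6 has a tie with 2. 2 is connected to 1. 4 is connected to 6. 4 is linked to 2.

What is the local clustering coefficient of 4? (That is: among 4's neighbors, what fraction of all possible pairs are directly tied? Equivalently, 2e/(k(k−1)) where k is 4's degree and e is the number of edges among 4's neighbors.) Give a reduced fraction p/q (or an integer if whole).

4's neighbors: 2 and 6 (k = 2).
Possible neighbor pairs: C(2,2) = 1. Edges among them: 2–6 → e = 1.
Clustering(4) = 1/1.

1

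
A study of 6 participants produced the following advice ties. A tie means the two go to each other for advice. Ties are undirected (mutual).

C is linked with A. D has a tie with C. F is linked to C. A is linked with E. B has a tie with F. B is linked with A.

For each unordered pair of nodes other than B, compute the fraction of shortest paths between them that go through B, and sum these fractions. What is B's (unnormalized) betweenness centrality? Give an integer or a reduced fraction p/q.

1

Pairs whose geodesics pass through B — E–F: 1/2; A–F: 1/2.
All other pairs contribute 0.
Summing the contributions gives betweenness(B) = 1.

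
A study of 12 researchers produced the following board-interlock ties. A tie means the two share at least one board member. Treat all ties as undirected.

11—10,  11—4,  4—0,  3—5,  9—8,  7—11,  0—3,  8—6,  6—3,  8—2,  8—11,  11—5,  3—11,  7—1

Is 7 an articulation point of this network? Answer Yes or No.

Yes

Removing 7 leaves {0, 2, 3, 4, 5, 6, 8, 9, 10, and 11} with no path to {1}, so the network splits into 2 components. 7 is a cut vertex.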